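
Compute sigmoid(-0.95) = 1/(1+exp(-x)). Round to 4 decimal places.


sigma(-0.95) = 1/(1+e^(0.95)) = 1/(1+2.585710) = 1/3.585710 = 0.2789.

0.2789


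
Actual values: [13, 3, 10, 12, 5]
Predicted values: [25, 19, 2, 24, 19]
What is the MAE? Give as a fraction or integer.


MAE = (1/5) * (|13-25|=12 + |3-19|=16 + |10-2|=8 + |12-24|=12 + |5-19|=14). Sum = 62. MAE = 62/5.

62/5


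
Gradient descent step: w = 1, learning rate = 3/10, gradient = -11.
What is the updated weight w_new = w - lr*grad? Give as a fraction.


w_new = 1 - 3/10 * -11 = 1 - -33/10 = 43/10.

43/10


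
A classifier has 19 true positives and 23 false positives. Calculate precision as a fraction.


Precision = TP / (TP + FP) = 19 / 42 = 19/42.

19/42


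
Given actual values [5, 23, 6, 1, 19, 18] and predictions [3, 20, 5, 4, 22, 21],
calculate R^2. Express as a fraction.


Mean(y) = 12. SS_res = 41. SS_tot = 412. R^2 = 1 - 41/(412) = 371/412.

371/412


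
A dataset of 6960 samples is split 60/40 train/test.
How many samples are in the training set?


Test set = 6960 * 40% = 2784. Training set = 6960 - 2784 = 4176.

4176


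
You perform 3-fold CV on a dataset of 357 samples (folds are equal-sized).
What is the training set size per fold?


Each validation fold has 357/3 = 119 samples. Training set = 357 - 119 = 238.

238


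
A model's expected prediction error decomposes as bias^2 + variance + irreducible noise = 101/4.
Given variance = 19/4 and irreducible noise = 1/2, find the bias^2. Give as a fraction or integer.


Total error = bias^2 + variance + irreducible noise. So bias^2 = 101/4 - 19/4 - 1/2 = 20.

20


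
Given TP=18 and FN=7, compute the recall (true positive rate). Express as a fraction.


Recall = TP / (TP + FN) = 18 / 25 = 18/25.

18/25


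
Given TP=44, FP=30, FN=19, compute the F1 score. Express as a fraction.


Precision = 44/74 = 22/37. Recall = 44/63 = 44/63. F1 = 2*P*R/(P+R) = 88/137.

88/137


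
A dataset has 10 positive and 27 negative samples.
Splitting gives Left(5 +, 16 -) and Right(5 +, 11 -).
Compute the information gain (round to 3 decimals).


H(parent) = 0.8419. H(left) = 0.7919, H(right) = 0.8960. Weighted = (21/37)*0.7919 + (16/37)*0.8960 = 0.8369. IG = 0.8419 - 0.8369 = 0.0050, which rounds to 0.005.

0.005


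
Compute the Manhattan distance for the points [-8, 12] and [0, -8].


d = sum of absolute differences: |-8-0|=8 + |12--8|=20 = 28.

28


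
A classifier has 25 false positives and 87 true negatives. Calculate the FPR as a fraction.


FPR = FP / (FP + TN) = 25 / 112 = 25/112.

25/112


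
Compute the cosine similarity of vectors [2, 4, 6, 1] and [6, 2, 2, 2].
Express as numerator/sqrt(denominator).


dot = 34. |a|^2 = 57, |b|^2 = 48. cos = 34/sqrt(2736).

34/sqrt(2736)


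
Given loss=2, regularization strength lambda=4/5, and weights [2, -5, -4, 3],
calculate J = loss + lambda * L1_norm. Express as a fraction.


L1 norm = sum(|w|) = 14. J = 2 + 4/5 * 14 = 66/5.

66/5


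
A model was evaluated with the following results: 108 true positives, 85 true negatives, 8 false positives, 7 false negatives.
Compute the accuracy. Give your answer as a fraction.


Accuracy = (TP + TN) / (TP + TN + FP + FN) = (108 + 85) / 208 = 193/208.

193/208


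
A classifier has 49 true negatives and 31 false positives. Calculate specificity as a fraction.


Specificity = TN / (TN + FP) = 49 / 80 = 49/80.

49/80


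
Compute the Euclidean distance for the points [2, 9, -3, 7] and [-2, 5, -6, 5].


d = sqrt(sum of squared differences). (2--2)^2=16, (9-5)^2=16, (-3--6)^2=9, (7-5)^2=4. Sum = 45.

sqrt(45)


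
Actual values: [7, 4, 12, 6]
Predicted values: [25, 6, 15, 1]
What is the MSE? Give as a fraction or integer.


MSE = (1/4) * ((7-25)^2=324 + (4-6)^2=4 + (12-15)^2=9 + (6-1)^2=25). Sum = 362. MSE = 181/2.

181/2


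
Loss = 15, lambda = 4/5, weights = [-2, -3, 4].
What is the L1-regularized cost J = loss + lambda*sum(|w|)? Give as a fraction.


L1 norm = sum(|w|) = 9. J = 15 + 4/5 * 9 = 111/5.

111/5


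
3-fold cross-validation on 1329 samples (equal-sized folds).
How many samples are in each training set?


Each validation fold has 1329/3 = 443 samples. Training set = 1329 - 443 = 886.

886


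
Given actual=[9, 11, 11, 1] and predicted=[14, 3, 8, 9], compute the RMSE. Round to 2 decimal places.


MSE = 40.5000. RMSE = sqrt(40.5000) = 6.36.

6.36


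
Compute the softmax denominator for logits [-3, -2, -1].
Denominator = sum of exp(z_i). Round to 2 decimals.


Denom = e^-3=0.0498 + e^-2=0.1353 + e^-1=0.3679. Sum = 0.5530, which rounds to 0.55.

0.55


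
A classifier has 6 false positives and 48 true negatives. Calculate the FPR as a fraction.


FPR = FP / (FP + TN) = 6 / 54 = 1/9.

1/9


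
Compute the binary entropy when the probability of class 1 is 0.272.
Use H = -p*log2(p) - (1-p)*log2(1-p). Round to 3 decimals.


H = -0.272*log2(0.272) - 0.728*log2(0.728) = 0.844.

0.844


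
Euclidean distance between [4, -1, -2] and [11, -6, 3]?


d = sqrt(sum of squared differences). (4-11)^2=49, (-1--6)^2=25, (-2-3)^2=25. Sum = 99.

sqrt(99)


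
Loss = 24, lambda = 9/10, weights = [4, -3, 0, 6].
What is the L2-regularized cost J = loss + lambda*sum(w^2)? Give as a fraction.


L2 sq norm = sum(w^2) = 61. J = 24 + 9/10 * 61 = 789/10.

789/10


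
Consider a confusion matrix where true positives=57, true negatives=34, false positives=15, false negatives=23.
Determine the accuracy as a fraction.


Accuracy = (TP + TN) / (TP + TN + FP + FN) = (57 + 34) / 129 = 91/129.

91/129


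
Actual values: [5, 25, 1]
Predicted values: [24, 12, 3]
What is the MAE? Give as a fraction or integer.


MAE = (1/3) * (|5-24|=19 + |25-12|=13 + |1-3|=2). Sum = 34. MAE = 34/3.

34/3


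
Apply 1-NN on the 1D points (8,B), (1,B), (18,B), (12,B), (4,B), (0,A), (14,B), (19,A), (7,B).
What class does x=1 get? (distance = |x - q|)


Distances: |8-1|=7, |1-1|=0, |18-1|=17, |12-1|=11, |4-1|=3, |0-1|=1, |14-1|=13, |19-1|=18, |7-1|=6. 1 nearest: (1,B). Counts: {'B': 1}. Majority class: B.

B


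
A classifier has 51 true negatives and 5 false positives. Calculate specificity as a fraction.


Specificity = TN / (TN + FP) = 51 / 56 = 51/56.

51/56


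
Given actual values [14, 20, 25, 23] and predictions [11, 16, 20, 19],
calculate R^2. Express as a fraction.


Mean(y) = 41/2. SS_res = 66. SS_tot = 69. R^2 = 1 - 66/(69) = 1/23.

1/23


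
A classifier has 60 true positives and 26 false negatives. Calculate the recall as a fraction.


Recall = TP / (TP + FN) = 60 / 86 = 30/43.

30/43


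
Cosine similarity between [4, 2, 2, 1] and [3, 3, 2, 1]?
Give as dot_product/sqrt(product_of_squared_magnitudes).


dot = 23. |a|^2 = 25, |b|^2 = 23. cos = 23/sqrt(575).

23/sqrt(575)


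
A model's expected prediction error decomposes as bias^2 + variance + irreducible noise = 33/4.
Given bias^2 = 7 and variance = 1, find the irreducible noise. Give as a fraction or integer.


Total error = bias^2 + variance + irreducible noise. So irreducible noise = 33/4 - 7 - 1 = 1/4.

1/4


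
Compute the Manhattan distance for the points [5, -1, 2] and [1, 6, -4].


d = sum of absolute differences: |5-1|=4 + |-1-6|=7 + |2--4|=6 = 17.

17


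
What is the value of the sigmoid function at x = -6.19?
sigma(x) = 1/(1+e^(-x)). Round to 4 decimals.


sigma(-6.19) = 1/(1+e^(6.19)) = 1/(1+487.846106) = 1/488.846106 = 0.0020.

0.0020


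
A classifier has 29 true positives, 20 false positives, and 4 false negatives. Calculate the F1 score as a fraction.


Precision = 29/49 = 29/49. Recall = 29/33 = 29/33. F1 = 2*P*R/(P+R) = 29/41.

29/41


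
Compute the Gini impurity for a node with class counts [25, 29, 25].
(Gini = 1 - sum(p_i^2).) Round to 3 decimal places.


Total = 79. Proportions: 25/79, 29/79, 25/79. sum(p_i^2) = 0.3350. Gini = 1 - 0.3350 = 0.6650, which rounds to 0.665.

0.665


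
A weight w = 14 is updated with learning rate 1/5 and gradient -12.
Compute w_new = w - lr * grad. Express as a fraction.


w_new = 14 - 1/5 * -12 = 14 - -12/5 = 82/5.

82/5


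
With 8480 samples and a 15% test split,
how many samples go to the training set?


Test set = 8480 * 15% = 1272. Training set = 8480 - 1272 = 7208.

7208


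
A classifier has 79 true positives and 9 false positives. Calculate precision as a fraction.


Precision = TP / (TP + FP) = 79 / 88 = 79/88.

79/88


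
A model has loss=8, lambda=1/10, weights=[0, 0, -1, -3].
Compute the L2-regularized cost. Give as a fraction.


L2 sq norm = sum(w^2) = 10. J = 8 + 1/10 * 10 = 9.

9


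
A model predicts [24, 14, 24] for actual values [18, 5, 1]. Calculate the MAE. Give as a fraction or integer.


MAE = (1/3) * (|18-24|=6 + |5-14|=9 + |1-24|=23). Sum = 38. MAE = 38/3.

38/3


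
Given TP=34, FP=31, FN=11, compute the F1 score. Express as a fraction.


Precision = 34/65 = 34/65. Recall = 34/45 = 34/45. F1 = 2*P*R/(P+R) = 34/55.

34/55


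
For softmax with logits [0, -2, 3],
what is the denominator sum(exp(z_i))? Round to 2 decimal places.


Denom = e^0=1.0000 + e^-2=0.1353 + e^3=20.0855. Sum = 21.2208, which rounds to 21.22.

21.22


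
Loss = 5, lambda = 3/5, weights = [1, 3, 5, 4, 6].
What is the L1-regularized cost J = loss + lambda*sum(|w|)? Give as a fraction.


L1 norm = sum(|w|) = 19. J = 5 + 3/5 * 19 = 82/5.

82/5


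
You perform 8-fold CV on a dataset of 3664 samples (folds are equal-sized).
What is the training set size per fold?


Each validation fold has 3664/8 = 458 samples. Training set = 3664 - 458 = 3206.

3206


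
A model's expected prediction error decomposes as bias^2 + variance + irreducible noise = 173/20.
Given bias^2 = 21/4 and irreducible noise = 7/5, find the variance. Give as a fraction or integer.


Total error = bias^2 + variance + irreducible noise. So variance = 173/20 - 21/4 - 7/5 = 2.

2


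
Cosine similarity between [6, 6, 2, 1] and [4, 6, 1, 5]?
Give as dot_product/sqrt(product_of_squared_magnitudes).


dot = 67. |a|^2 = 77, |b|^2 = 78. cos = 67/sqrt(6006).

67/sqrt(6006)


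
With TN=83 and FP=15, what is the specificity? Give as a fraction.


Specificity = TN / (TN + FP) = 83 / 98 = 83/98.

83/98


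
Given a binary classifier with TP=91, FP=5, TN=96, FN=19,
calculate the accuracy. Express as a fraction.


Accuracy = (TP + TN) / (TP + TN + FP + FN) = (91 + 96) / 211 = 187/211.

187/211


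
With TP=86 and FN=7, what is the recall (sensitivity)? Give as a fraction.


Recall = TP / (TP + FN) = 86 / 93 = 86/93.

86/93


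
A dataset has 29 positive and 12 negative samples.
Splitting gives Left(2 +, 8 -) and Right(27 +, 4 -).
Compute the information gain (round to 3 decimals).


H(parent) = 0.8722. H(left) = 0.7219, H(right) = 0.5548. Weighted = (10/41)*0.7219 + (31/41)*0.5548 = 0.5956. IG = 0.8722 - 0.5956 = 0.2766, which rounds to 0.277.

0.277


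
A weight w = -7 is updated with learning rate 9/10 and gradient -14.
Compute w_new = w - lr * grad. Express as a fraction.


w_new = -7 - 9/10 * -14 = -7 - -63/5 = 28/5.

28/5


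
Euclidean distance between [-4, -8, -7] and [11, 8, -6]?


d = sqrt(sum of squared differences). (-4-11)^2=225, (-8-8)^2=256, (-7--6)^2=1. Sum = 482.

sqrt(482)


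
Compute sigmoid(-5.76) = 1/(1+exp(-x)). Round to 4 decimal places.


sigma(-5.76) = 1/(1+e^(5.76)) = 1/(1+317.348329) = 1/318.348329 = 0.0031.

0.0031


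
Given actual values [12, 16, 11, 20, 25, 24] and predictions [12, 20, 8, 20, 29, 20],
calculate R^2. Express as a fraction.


Mean(y) = 18. SS_res = 57. SS_tot = 178. R^2 = 1 - 57/(178) = 121/178.

121/178


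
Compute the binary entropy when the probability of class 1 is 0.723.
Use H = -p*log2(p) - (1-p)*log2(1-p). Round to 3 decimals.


H = -0.723*log2(0.723) - 0.277*log2(0.277) = 0.851.

0.851


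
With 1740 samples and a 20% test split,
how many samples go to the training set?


Test set = 1740 * 20% = 348. Training set = 1740 - 348 = 1392.

1392


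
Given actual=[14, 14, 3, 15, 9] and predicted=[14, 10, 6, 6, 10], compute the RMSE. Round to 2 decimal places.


MSE = 21.4000. RMSE = sqrt(21.4000) = 4.63.

4.63


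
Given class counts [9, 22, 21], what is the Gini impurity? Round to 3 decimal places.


Total = 52. Proportions: 9/52, 22/52, 21/52. sum(p_i^2) = 0.3720. Gini = 1 - 0.3720 = 0.6280, which rounds to 0.628.

0.628


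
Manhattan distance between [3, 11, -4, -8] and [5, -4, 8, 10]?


d = sum of absolute differences: |3-5|=2 + |11--4|=15 + |-4-8|=12 + |-8-10|=18 = 47.

47


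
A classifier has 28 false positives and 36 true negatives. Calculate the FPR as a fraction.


FPR = FP / (FP + TN) = 28 / 64 = 7/16.

7/16


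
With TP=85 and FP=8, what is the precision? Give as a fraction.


Precision = TP / (TP + FP) = 85 / 93 = 85/93.

85/93


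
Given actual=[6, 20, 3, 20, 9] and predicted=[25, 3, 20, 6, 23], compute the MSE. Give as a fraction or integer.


MSE = (1/5) * ((6-25)^2=361 + (20-3)^2=289 + (3-20)^2=289 + (20-6)^2=196 + (9-23)^2=196). Sum = 1331. MSE = 1331/5.

1331/5


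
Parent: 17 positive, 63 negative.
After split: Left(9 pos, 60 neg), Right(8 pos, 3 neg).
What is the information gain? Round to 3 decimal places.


H(parent) = 0.7462. H(left) = 0.5586, H(right) = 0.8454. Weighted = (69/80)*0.5586 + (11/80)*0.8454 = 0.5980. IG = 0.7462 - 0.5980 = 0.1482, which rounds to 0.148.

0.148


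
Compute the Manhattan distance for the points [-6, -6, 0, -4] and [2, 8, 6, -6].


d = sum of absolute differences: |-6-2|=8 + |-6-8|=14 + |0-6|=6 + |-4--6|=2 = 30.

30


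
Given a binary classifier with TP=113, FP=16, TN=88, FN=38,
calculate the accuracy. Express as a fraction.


Accuracy = (TP + TN) / (TP + TN + FP + FN) = (113 + 88) / 255 = 67/85.

67/85


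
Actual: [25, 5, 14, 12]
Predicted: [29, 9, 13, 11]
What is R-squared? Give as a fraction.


Mean(y) = 14. SS_res = 34. SS_tot = 206. R^2 = 1 - 34/(206) = 86/103.

86/103


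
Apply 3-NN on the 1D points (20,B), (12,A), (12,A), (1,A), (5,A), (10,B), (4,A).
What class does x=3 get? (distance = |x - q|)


Distances: |20-3|=17, |12-3|=9, |12-3|=9, |1-3|=2, |5-3|=2, |10-3|=7, |4-3|=1. 3 nearest: (4,A), (1,A), (5,A). Counts: {'A': 3}. Majority class: A.

A


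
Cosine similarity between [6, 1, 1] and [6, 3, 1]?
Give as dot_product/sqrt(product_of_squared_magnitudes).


dot = 40. |a|^2 = 38, |b|^2 = 46. cos = 40/sqrt(1748).

40/sqrt(1748)


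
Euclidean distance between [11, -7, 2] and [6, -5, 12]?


d = sqrt(sum of squared differences). (11-6)^2=25, (-7--5)^2=4, (2-12)^2=100. Sum = 129.

sqrt(129)


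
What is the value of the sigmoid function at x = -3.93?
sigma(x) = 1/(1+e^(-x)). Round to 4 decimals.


sigma(-3.93) = 1/(1+e^(3.93)) = 1/(1+50.906978) = 1/51.906978 = 0.0193.

0.0193


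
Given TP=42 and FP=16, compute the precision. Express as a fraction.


Precision = TP / (TP + FP) = 42 / 58 = 21/29.

21/29


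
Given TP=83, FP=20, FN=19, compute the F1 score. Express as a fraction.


Precision = 83/103 = 83/103. Recall = 83/102 = 83/102. F1 = 2*P*R/(P+R) = 166/205.

166/205


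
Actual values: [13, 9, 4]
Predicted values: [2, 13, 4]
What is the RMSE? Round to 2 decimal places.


MSE = 45.6667. RMSE = sqrt(45.6667) = 6.76.

6.76


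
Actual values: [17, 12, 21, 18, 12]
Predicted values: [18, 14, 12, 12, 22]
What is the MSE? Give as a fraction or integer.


MSE = (1/5) * ((17-18)^2=1 + (12-14)^2=4 + (21-12)^2=81 + (18-12)^2=36 + (12-22)^2=100). Sum = 222. MSE = 222/5.

222/5


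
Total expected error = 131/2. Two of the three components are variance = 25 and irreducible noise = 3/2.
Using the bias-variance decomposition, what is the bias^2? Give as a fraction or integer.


Total error = bias^2 + variance + irreducible noise. So bias^2 = 131/2 - 25 - 3/2 = 39.

39


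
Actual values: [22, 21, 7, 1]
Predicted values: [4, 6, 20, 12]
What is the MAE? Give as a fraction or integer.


MAE = (1/4) * (|22-4|=18 + |21-6|=15 + |7-20|=13 + |1-12|=11). Sum = 57. MAE = 57/4.

57/4


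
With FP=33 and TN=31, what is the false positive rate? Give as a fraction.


FPR = FP / (FP + TN) = 33 / 64 = 33/64.

33/64


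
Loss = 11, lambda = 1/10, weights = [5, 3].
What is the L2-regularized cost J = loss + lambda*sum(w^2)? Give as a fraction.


L2 sq norm = sum(w^2) = 34. J = 11 + 1/10 * 34 = 72/5.

72/5


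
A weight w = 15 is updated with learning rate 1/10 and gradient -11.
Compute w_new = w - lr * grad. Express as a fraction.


w_new = 15 - 1/10 * -11 = 15 - -11/10 = 161/10.

161/10


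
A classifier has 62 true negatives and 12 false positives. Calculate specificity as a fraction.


Specificity = TN / (TN + FP) = 62 / 74 = 31/37.

31/37


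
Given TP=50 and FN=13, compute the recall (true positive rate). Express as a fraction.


Recall = TP / (TP + FN) = 50 / 63 = 50/63.

50/63


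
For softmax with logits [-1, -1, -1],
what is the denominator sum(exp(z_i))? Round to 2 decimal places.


Denom = e^-1=0.3679 + e^-1=0.3679 + e^-1=0.3679. Sum = 1.1037, which rounds to 1.10.

1.10


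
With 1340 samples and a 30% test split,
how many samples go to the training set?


Test set = 1340 * 30% = 402. Training set = 1340 - 402 = 938.

938


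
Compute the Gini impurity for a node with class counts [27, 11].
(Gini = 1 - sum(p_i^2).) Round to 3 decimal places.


Total = 38. Proportions: 27/38, 11/38. sum(p_i^2) = 0.5886. Gini = 1 - 0.5886 = 0.4114, which rounds to 0.411.

0.411


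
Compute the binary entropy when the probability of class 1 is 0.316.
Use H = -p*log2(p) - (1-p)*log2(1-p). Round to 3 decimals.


H = -0.316*log2(0.316) - 0.684*log2(0.684) = 0.900.

0.900


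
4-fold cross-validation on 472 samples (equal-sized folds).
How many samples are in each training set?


Each validation fold has 472/4 = 118 samples. Training set = 472 - 118 = 354.

354


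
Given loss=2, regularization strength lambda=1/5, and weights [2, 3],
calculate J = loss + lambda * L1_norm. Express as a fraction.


L1 norm = sum(|w|) = 5. J = 2 + 1/5 * 5 = 3.

3


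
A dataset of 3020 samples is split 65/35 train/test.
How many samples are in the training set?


Test set = 3020 * 35% = 1057. Training set = 3020 - 1057 = 1963.

1963


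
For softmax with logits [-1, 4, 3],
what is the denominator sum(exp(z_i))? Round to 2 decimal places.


Denom = e^-1=0.3679 + e^4=54.5982 + e^3=20.0855. Sum = 75.0516, which rounds to 75.05.

75.05


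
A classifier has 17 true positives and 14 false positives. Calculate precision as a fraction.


Precision = TP / (TP + FP) = 17 / 31 = 17/31.

17/31


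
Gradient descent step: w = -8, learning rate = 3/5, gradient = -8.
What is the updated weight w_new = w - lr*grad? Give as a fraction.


w_new = -8 - 3/5 * -8 = -8 - -24/5 = -16/5.

-16/5


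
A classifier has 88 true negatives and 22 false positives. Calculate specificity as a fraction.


Specificity = TN / (TN + FP) = 88 / 110 = 4/5.

4/5


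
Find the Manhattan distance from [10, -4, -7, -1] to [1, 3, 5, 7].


d = sum of absolute differences: |10-1|=9 + |-4-3|=7 + |-7-5|=12 + |-1-7|=8 = 36.

36


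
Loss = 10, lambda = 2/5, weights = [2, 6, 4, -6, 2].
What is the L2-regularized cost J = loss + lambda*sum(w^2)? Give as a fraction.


L2 sq norm = sum(w^2) = 96. J = 10 + 2/5 * 96 = 242/5.

242/5


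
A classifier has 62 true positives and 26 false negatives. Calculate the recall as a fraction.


Recall = TP / (TP + FN) = 62 / 88 = 31/44.

31/44


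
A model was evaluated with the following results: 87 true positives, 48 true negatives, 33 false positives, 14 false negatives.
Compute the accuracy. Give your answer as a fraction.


Accuracy = (TP + TN) / (TP + TN + FP + FN) = (87 + 48) / 182 = 135/182.

135/182


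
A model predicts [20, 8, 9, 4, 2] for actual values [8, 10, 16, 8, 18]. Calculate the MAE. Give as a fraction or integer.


MAE = (1/5) * (|8-20|=12 + |10-8|=2 + |16-9|=7 + |8-4|=4 + |18-2|=16). Sum = 41. MAE = 41/5.

41/5


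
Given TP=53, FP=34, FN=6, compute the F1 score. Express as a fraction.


Precision = 53/87 = 53/87. Recall = 53/59 = 53/59. F1 = 2*P*R/(P+R) = 53/73.

53/73


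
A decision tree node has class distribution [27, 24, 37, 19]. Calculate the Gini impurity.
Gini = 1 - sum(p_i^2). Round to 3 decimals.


Total = 107. Proportions: 27/107, 24/107, 37/107, 19/107. sum(p_i^2) = 0.2651. Gini = 1 - 0.2651 = 0.7349, which rounds to 0.735.

0.735


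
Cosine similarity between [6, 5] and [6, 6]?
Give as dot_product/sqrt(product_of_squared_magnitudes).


dot = 66. |a|^2 = 61, |b|^2 = 72. cos = 66/sqrt(4392).

66/sqrt(4392)


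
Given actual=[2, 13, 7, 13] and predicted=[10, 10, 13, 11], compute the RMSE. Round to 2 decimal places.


MSE = 28.2500. RMSE = sqrt(28.2500) = 5.32.

5.32


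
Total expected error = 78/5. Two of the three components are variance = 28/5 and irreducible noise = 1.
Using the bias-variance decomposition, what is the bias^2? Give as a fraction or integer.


Total error = bias^2 + variance + irreducible noise. So bias^2 = 78/5 - 28/5 - 1 = 9.

9


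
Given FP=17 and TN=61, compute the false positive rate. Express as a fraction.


FPR = FP / (FP + TN) = 17 / 78 = 17/78.

17/78


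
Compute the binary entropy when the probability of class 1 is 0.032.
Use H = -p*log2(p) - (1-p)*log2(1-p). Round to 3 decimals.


H = -0.032*log2(0.032) - 0.968*log2(0.968) = 0.204.

0.204


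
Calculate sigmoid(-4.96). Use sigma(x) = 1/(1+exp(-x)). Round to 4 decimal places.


sigma(-4.96) = 1/(1+e^(4.96)) = 1/(1+142.593796) = 1/143.593796 = 0.0070.

0.0070


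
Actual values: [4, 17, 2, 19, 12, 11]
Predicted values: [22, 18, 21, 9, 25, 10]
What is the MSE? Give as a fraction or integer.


MSE = (1/6) * ((4-22)^2=324 + (17-18)^2=1 + (2-21)^2=361 + (19-9)^2=100 + (12-25)^2=169 + (11-10)^2=1). Sum = 956. MSE = 478/3.

478/3


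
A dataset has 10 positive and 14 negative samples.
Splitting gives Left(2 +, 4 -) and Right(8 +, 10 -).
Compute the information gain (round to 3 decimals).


H(parent) = 0.9799. H(left) = 0.9183, H(right) = 0.9911. Weighted = (6/24)*0.9183 + (18/24)*0.9911 = 0.9729. IG = 0.9799 - 0.9729 = 0.0070, which rounds to 0.007.

0.007


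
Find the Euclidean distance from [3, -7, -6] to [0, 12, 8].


d = sqrt(sum of squared differences). (3-0)^2=9, (-7-12)^2=361, (-6-8)^2=196. Sum = 566.

sqrt(566)


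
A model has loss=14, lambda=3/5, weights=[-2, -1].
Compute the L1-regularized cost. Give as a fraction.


L1 norm = sum(|w|) = 3. J = 14 + 3/5 * 3 = 79/5.

79/5


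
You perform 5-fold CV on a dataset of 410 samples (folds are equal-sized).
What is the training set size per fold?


Each validation fold has 410/5 = 82 samples. Training set = 410 - 82 = 328.

328


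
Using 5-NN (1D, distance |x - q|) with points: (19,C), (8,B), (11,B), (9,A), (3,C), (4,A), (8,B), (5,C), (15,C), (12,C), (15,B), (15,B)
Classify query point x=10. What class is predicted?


Distances: |19-10|=9, |8-10|=2, |11-10|=1, |9-10|=1, |3-10|=7, |4-10|=6, |8-10|=2, |5-10|=5, |15-10|=5, |12-10|=2, |15-10|=5, |15-10|=5. 5 nearest: (9,A), (11,B), (8,B), (8,B), (12,C). Counts: {'A': 1, 'B': 3, 'C': 1}. Majority class: B.

B


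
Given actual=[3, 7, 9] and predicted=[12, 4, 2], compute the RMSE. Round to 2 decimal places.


MSE = 46.3333. RMSE = sqrt(46.3333) = 6.81.

6.81


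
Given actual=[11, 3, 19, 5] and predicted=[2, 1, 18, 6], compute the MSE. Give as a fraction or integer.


MSE = (1/4) * ((11-2)^2=81 + (3-1)^2=4 + (19-18)^2=1 + (5-6)^2=1). Sum = 87. MSE = 87/4.

87/4


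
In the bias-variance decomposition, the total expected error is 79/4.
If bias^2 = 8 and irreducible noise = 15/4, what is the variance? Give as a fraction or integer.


Total error = bias^2 + variance + irreducible noise. So variance = 79/4 - 8 - 15/4 = 8.

8


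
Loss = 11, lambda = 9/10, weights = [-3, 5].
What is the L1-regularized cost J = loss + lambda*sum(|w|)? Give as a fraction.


L1 norm = sum(|w|) = 8. J = 11 + 9/10 * 8 = 91/5.

91/5


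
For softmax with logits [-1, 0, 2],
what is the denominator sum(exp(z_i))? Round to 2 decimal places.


Denom = e^-1=0.3679 + e^0=1.0000 + e^2=7.3891. Sum = 8.7570, which rounds to 8.76.

8.76


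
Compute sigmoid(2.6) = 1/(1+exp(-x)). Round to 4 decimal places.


sigma(2.6) = 1/(1+e^(-2.6)) = 1/(1+0.074274) = 1/1.074274 = 0.9309.

0.9309


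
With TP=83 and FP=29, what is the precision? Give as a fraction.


Precision = TP / (TP + FP) = 83 / 112 = 83/112.

83/112


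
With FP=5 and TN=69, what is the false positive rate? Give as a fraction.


FPR = FP / (FP + TN) = 5 / 74 = 5/74.

5/74


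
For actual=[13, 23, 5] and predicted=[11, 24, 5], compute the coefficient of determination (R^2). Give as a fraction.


Mean(y) = 41/3. SS_res = 5. SS_tot = 488/3. R^2 = 1 - 5/(488/3) = 473/488.

473/488


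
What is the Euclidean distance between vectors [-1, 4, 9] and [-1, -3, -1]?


d = sqrt(sum of squared differences). (-1--1)^2=0, (4--3)^2=49, (9--1)^2=100. Sum = 149.

sqrt(149)


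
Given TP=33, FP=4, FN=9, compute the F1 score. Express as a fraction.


Precision = 33/37 = 33/37. Recall = 33/42 = 11/14. F1 = 2*P*R/(P+R) = 66/79.

66/79


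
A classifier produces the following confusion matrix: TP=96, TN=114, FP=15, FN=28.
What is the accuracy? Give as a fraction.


Accuracy = (TP + TN) / (TP + TN + FP + FN) = (96 + 114) / 253 = 210/253.

210/253


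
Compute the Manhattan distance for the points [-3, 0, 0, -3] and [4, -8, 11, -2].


d = sum of absolute differences: |-3-4|=7 + |0--8|=8 + |0-11|=11 + |-3--2|=1 = 27.

27


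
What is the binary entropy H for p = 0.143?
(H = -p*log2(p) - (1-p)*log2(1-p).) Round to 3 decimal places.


H = -0.143*log2(0.143) - 0.857*log2(0.857) = 0.592.

0.592


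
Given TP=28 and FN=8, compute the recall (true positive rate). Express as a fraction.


Recall = TP / (TP + FN) = 28 / 36 = 7/9.

7/9


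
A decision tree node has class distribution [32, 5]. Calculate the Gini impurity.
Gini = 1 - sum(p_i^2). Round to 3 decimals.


Total = 37. Proportions: 32/37, 5/37. sum(p_i^2) = 0.7663. Gini = 1 - 0.7663 = 0.2337, which rounds to 0.234.

0.234


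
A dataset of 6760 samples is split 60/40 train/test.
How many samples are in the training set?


Test set = 6760 * 40% = 2704. Training set = 6760 - 2704 = 4056.

4056


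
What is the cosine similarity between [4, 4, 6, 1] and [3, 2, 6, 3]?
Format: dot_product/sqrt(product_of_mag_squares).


dot = 59. |a|^2 = 69, |b|^2 = 58. cos = 59/sqrt(4002).

59/sqrt(4002)


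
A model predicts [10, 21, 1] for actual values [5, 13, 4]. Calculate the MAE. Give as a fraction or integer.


MAE = (1/3) * (|5-10|=5 + |13-21|=8 + |4-1|=3). Sum = 16. MAE = 16/3.

16/3


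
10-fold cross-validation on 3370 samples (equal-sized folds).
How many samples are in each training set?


Each validation fold has 3370/10 = 337 samples. Training set = 3370 - 337 = 3033.

3033


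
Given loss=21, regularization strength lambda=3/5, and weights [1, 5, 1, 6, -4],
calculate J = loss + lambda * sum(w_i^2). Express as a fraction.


L2 sq norm = sum(w^2) = 79. J = 21 + 3/5 * 79 = 342/5.

342/5


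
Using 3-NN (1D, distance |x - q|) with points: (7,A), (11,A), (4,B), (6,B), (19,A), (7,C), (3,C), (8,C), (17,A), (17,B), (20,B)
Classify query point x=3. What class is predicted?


Distances: |7-3|=4, |11-3|=8, |4-3|=1, |6-3|=3, |19-3|=16, |7-3|=4, |3-3|=0, |8-3|=5, |17-3|=14, |17-3|=14, |20-3|=17. 3 nearest: (3,C), (4,B), (6,B). Counts: {'C': 1, 'B': 2}. Majority class: B.

B


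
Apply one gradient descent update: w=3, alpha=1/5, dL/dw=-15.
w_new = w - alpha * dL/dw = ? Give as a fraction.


w_new = 3 - 1/5 * -15 = 3 - -3 = 6.

6


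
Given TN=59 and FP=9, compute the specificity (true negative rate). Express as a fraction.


Specificity = TN / (TN + FP) = 59 / 68 = 59/68.

59/68


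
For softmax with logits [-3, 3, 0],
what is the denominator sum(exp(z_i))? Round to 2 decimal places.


Denom = e^-3=0.0498 + e^3=20.0855 + e^0=1.0000. Sum = 21.1353, which rounds to 21.14.

21.14


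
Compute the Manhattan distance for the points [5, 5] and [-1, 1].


d = sum of absolute differences: |5--1|=6 + |5-1|=4 = 10.

10


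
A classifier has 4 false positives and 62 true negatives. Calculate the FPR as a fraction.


FPR = FP / (FP + TN) = 4 / 66 = 2/33.

2/33


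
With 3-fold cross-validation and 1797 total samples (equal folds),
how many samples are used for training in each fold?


Each validation fold has 1797/3 = 599 samples. Training set = 1797 - 599 = 1198.

1198


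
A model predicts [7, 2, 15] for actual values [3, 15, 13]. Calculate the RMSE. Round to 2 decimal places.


MSE = 63.0000. RMSE = sqrt(63.0000) = 7.94.

7.94


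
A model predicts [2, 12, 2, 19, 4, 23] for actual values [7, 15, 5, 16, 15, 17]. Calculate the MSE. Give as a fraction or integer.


MSE = (1/6) * ((7-2)^2=25 + (15-12)^2=9 + (5-2)^2=9 + (16-19)^2=9 + (15-4)^2=121 + (17-23)^2=36). Sum = 209. MSE = 209/6.

209/6


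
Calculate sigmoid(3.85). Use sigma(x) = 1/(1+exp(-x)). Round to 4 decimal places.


sigma(3.85) = 1/(1+e^(-3.85)) = 1/(1+0.021280) = 1/1.021280 = 0.9792.

0.9792


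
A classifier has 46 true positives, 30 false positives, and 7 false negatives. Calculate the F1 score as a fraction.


Precision = 46/76 = 23/38. Recall = 46/53 = 46/53. F1 = 2*P*R/(P+R) = 92/129.

92/129


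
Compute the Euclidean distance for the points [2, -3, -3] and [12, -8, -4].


d = sqrt(sum of squared differences). (2-12)^2=100, (-3--8)^2=25, (-3--4)^2=1. Sum = 126.

sqrt(126)


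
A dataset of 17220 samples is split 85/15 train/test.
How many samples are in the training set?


Test set = 17220 * 15% = 2583. Training set = 17220 - 2583 = 14637.

14637


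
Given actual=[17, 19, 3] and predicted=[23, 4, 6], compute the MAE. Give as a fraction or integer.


MAE = (1/3) * (|17-23|=6 + |19-4|=15 + |3-6|=3). Sum = 24. MAE = 8.

8


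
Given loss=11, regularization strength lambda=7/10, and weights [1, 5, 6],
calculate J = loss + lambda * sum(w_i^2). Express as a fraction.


L2 sq norm = sum(w^2) = 62. J = 11 + 7/10 * 62 = 272/5.

272/5


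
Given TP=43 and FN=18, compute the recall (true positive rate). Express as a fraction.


Recall = TP / (TP + FN) = 43 / 61 = 43/61.

43/61


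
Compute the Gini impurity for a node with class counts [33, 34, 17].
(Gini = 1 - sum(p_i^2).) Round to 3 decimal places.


Total = 84. Proportions: 33/84, 34/84, 17/84. sum(p_i^2) = 0.3591. Gini = 1 - 0.3591 = 0.6409, which rounds to 0.641.

0.641


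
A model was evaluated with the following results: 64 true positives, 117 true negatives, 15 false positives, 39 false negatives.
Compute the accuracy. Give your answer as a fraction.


Accuracy = (TP + TN) / (TP + TN + FP + FN) = (64 + 117) / 235 = 181/235.

181/235


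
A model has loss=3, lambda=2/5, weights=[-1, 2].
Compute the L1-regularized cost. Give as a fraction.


L1 norm = sum(|w|) = 3. J = 3 + 2/5 * 3 = 21/5.

21/5


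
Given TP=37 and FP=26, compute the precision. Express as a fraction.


Precision = TP / (TP + FP) = 37 / 63 = 37/63.

37/63


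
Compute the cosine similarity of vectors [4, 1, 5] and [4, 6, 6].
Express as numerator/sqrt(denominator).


dot = 52. |a|^2 = 42, |b|^2 = 88. cos = 52/sqrt(3696).

52/sqrt(3696)


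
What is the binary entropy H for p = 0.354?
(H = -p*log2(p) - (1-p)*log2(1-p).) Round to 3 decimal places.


H = -0.354*log2(0.354) - 0.646*log2(0.646) = 0.938.

0.938


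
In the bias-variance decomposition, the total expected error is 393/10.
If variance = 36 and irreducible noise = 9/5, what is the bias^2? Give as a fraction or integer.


Total error = bias^2 + variance + irreducible noise. So bias^2 = 393/10 - 36 - 9/5 = 3/2.

3/2


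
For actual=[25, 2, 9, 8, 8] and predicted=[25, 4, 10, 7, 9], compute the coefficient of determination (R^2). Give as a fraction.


Mean(y) = 52/5. SS_res = 7. SS_tot = 1486/5. R^2 = 1 - 7/(1486/5) = 1451/1486.

1451/1486


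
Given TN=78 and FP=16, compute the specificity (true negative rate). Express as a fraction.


Specificity = TN / (TN + FP) = 78 / 94 = 39/47.

39/47


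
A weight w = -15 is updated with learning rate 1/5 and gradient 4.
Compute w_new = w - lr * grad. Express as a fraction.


w_new = -15 - 1/5 * 4 = -15 - 4/5 = -79/5.

-79/5


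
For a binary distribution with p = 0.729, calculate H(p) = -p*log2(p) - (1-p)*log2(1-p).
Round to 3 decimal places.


H = -0.729*log2(0.729) - 0.271*log2(0.271) = 0.843.

0.843


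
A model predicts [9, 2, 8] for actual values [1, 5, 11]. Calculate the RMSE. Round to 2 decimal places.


MSE = 27.3333. RMSE = sqrt(27.3333) = 5.23.

5.23


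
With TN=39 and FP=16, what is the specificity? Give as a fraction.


Specificity = TN / (TN + FP) = 39 / 55 = 39/55.

39/55


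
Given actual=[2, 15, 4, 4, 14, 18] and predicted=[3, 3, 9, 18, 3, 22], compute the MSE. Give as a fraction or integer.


MSE = (1/6) * ((2-3)^2=1 + (15-3)^2=144 + (4-9)^2=25 + (4-18)^2=196 + (14-3)^2=121 + (18-22)^2=16). Sum = 503. MSE = 503/6.

503/6


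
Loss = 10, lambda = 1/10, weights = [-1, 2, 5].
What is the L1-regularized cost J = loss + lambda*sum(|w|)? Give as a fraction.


L1 norm = sum(|w|) = 8. J = 10 + 1/10 * 8 = 54/5.

54/5


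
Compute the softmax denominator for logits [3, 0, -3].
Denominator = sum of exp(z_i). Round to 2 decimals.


Denom = e^3=20.0855 + e^0=1.0000 + e^-3=0.0498. Sum = 21.1353, which rounds to 21.14.

21.14


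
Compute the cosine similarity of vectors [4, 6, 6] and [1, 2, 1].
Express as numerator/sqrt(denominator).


dot = 22. |a|^2 = 88, |b|^2 = 6. cos = 22/sqrt(528).

22/sqrt(528)


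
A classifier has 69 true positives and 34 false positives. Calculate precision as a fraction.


Precision = TP / (TP + FP) = 69 / 103 = 69/103.

69/103


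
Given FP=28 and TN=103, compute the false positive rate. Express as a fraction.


FPR = FP / (FP + TN) = 28 / 131 = 28/131.

28/131


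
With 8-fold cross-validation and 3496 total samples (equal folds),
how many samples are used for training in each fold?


Each validation fold has 3496/8 = 437 samples. Training set = 3496 - 437 = 3059.

3059


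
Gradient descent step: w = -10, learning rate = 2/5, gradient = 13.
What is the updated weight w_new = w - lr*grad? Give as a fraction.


w_new = -10 - 2/5 * 13 = -10 - 26/5 = -76/5.

-76/5


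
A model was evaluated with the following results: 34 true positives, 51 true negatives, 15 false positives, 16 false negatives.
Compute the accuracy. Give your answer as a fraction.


Accuracy = (TP + TN) / (TP + TN + FP + FN) = (34 + 51) / 116 = 85/116.

85/116


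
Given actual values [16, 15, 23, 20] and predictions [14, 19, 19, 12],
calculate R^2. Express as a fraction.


Mean(y) = 37/2. SS_res = 100. SS_tot = 41. R^2 = 1 - 100/(41) = -59/41.

-59/41


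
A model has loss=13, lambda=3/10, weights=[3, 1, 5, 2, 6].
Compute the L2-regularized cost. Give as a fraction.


L2 sq norm = sum(w^2) = 75. J = 13 + 3/10 * 75 = 71/2.

71/2


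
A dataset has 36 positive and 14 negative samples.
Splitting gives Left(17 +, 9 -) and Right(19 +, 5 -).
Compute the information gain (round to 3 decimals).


H(parent) = 0.8555. H(left) = 0.9306, H(right) = 0.7383. Weighted = (26/50)*0.9306 + (24/50)*0.7383 = 0.8383. IG = 0.8555 - 0.8383 = 0.0172, which rounds to 0.017.

0.017


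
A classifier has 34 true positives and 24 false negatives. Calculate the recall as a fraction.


Recall = TP / (TP + FN) = 34 / 58 = 17/29.

17/29


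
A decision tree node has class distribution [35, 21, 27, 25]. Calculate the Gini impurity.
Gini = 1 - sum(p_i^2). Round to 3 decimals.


Total = 108. Proportions: 35/108, 21/108, 27/108, 25/108. sum(p_i^2) = 0.2589. Gini = 1 - 0.2589 = 0.7411, which rounds to 0.741.

0.741


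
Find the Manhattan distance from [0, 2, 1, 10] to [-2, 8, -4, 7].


d = sum of absolute differences: |0--2|=2 + |2-8|=6 + |1--4|=5 + |10-7|=3 = 16.

16


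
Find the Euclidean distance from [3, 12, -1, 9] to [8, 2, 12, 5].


d = sqrt(sum of squared differences). (3-8)^2=25, (12-2)^2=100, (-1-12)^2=169, (9-5)^2=16. Sum = 310.

sqrt(310)


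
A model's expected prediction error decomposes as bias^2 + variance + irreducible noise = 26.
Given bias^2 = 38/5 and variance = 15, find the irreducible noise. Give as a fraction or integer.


Total error = bias^2 + variance + irreducible noise. So irreducible noise = 26 - 38/5 - 15 = 17/5.

17/5


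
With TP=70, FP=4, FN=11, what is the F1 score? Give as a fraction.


Precision = 70/74 = 35/37. Recall = 70/81 = 70/81. F1 = 2*P*R/(P+R) = 28/31.

28/31


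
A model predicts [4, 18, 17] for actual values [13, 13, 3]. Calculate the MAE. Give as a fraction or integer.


MAE = (1/3) * (|13-4|=9 + |13-18|=5 + |3-17|=14). Sum = 28. MAE = 28/3.

28/3


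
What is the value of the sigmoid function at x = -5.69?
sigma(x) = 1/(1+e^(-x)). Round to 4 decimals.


sigma(-5.69) = 1/(1+e^(5.69)) = 1/(1+295.893621) = 1/296.893621 = 0.0034.

0.0034


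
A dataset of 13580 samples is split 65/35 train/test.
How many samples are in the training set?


Test set = 13580 * 35% = 4753. Training set = 13580 - 4753 = 8827.

8827


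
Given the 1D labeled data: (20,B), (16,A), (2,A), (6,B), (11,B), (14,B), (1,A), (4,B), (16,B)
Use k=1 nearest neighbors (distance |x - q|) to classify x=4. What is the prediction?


Distances: |20-4|=16, |16-4|=12, |2-4|=2, |6-4|=2, |11-4|=7, |14-4|=10, |1-4|=3, |4-4|=0, |16-4|=12. 1 nearest: (4,B). Counts: {'B': 1}. Majority class: B.

B


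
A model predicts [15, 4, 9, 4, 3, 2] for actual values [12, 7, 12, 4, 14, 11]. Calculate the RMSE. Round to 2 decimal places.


MSE = 38.1667. RMSE = sqrt(38.1667) = 6.18.

6.18


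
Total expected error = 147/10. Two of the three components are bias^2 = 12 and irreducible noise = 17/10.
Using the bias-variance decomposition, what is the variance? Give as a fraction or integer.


Total error = bias^2 + variance + irreducible noise. So variance = 147/10 - 12 - 17/10 = 1.

1


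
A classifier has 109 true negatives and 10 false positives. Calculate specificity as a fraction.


Specificity = TN / (TN + FP) = 109 / 119 = 109/119.

109/119


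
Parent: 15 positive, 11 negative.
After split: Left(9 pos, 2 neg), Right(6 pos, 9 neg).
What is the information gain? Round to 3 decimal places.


H(parent) = 0.9829. H(left) = 0.6840, H(right) = 0.9710. Weighted = (11/26)*0.6840 + (15/26)*0.9710 = 0.8496. IG = 0.9829 - 0.8496 = 0.1333, which rounds to 0.133.

0.133


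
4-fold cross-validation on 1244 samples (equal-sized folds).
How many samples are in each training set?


Each validation fold has 1244/4 = 311 samples. Training set = 1244 - 311 = 933.

933


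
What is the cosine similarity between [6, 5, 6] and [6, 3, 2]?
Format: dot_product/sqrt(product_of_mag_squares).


dot = 63. |a|^2 = 97, |b|^2 = 49. cos = 63/sqrt(4753).

63/sqrt(4753)


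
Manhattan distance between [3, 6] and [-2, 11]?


d = sum of absolute differences: |3--2|=5 + |6-11|=5 = 10.

10


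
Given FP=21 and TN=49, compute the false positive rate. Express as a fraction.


FPR = FP / (FP + TN) = 21 / 70 = 3/10.

3/10


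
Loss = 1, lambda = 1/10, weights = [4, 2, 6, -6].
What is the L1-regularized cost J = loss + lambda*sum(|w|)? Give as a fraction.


L1 norm = sum(|w|) = 18. J = 1 + 1/10 * 18 = 14/5.

14/5
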